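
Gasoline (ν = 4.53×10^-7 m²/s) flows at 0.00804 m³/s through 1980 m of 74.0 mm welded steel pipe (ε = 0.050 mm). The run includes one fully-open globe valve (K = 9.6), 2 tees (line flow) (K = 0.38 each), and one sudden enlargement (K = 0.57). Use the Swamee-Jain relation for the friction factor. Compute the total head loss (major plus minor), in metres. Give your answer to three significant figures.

H_L ≈ 93.7 m

V = 4Q/(πD²) = 1.869 m/s; V²/2g = 0.1781 m
Re = 3.05×10^5, ε/D = 6.76×10^-4 → f = 0.01925 (Swamee-Jain)
Major: h_f = f(L/D)·V²/2g = 0.01925·26757·0.1781 = 91.75 m
Minor: ΣK = 10.9; h_m = ΣK·V²/2g = 1.947 m
Total H_L = 91.75 + 1.947 = 93.69 m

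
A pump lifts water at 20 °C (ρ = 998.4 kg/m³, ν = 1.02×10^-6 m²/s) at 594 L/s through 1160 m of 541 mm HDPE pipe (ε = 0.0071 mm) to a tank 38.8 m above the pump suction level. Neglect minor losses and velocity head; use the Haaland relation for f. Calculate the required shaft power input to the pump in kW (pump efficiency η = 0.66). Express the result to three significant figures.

V = 4Q/(πD²) = 2.584 m/s; Re = 1.37×10^6; ε/D = 1.31×10^-5; f = 0.01130
h_f = f(L/D)V²/2g = 8.243 m
Total head H = z + h_f = 38.8 + 8.243 = 47.04 m
P_hyd = ρgQH = 998.4·9.81·0.594·47.04 = 273.7 kW
P_shaft = P_hyd/η = 273.7/0.66 = 414.7 kW

P_shaft ≈ 415 kW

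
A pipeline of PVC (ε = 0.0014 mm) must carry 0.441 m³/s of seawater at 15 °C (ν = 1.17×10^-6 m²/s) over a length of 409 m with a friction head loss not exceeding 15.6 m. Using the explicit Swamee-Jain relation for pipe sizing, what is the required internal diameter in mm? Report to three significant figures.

Swamee-Jain (Type III): D = 0.66·[ε^1.25·(LQ²/(gh_f))^4.75 + ν·Q^9.4·(L/(gh_f))^5.2]^0.04
LQ²/(gh_f) = 0.5198; L/(gh_f) = 2.673
Term 1 = ε^1.25·(…)^4.75 = 2.15×10^-9; Term 2 = ν·Q^9.4·(…)^5.2 = 8.83×10^-8
D = 0.66·(2.15×10^-9 + 8.83×10^-8)^0.04 = 0.3450 m = 345 mm
Check: V = 4.72 m/s, Re = 1.39×10^6, f = 0.01111, h_f = 14.9 m ≈ 15.6 m ✓

D ≈ 345 mm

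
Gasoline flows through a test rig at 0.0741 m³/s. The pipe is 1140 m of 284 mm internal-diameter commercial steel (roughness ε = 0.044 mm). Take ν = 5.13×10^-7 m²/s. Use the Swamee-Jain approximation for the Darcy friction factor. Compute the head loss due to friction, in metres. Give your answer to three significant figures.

V = 4Q/(πD²) = 4·0.0741/(π·0.284²) = 1.170 m/s
Re = VD/ν = 1.170·0.284/5.13×10^-7 = 6.48×10^5 → turbulent
ε/D = 0.044/284 = 1.55×10^-4
Swamee-Jain: f = 0.01472
h_f = f(L/D)V²/(2g) = 0.01472·(1140/0.284)·1.170²/(2·9.81) = 4.121 m

h_f ≈ 4.12 m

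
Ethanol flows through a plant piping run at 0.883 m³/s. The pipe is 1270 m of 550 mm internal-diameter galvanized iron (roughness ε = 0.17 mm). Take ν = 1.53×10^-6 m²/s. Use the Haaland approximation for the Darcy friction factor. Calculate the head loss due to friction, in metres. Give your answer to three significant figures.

h_f ≈ 25.3 m

V = 4Q/(πD²) = 4·0.883/(π·0.550²) = 3.717 m/s
Re = VD/ν = 3.717·0.550/1.53×10^-6 = 1.34×10^6 → turbulent
ε/D = 0.17/550 = 3.09×10^-4
Haaland: f = 0.01554
h_f = f(L/D)V²/(2g) = 0.01554·(1270/0.550)·3.717²/(2·9.81) = 25.26 m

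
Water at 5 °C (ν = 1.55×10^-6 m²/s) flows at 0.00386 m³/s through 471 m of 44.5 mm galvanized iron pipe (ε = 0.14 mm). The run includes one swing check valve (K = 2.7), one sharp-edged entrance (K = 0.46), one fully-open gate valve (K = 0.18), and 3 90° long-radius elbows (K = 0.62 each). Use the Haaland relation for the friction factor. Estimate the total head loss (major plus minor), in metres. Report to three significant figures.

H_L ≈ 95.1 m

V = 4Q/(πD²) = 2.482 m/s; V²/2g = 0.3139 m
Re = 7.13×10^4, ε/D = 0.00315 → f = 0.02814 (Haaland)
Major: h_f = f(L/D)·V²/2g = 0.02814·10584·0.3139 = 93.49 m
Minor: ΣK = 5.20; h_m = ΣK·V²/2g = 1.633 m
Total H_L = 93.49 + 1.633 = 95.13 m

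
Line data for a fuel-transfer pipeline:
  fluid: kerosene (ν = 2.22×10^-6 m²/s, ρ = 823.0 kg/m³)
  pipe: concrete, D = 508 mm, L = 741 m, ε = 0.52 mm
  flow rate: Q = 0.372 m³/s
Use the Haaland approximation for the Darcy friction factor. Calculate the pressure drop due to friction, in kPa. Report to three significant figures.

Δp ≈ 41.2 kPa

V = 4Q/(πD²) = 4·0.372/(π·0.508²) = 1.835 m/s
Re = VD/ν = 1.835·0.508/2.22×10^-6 = 4.20×10^5 → turbulent
ε/D = 0.52/508 = 0.00102
Haaland: f = 0.02039
h_f = f(L/D)V²/(2g) = 0.02039·(741/0.508)·1.835²/(2·9.81) = 5.108 m
Δp = ρg·h_f = 823.0·9.81·5.108 = 41.24 kPa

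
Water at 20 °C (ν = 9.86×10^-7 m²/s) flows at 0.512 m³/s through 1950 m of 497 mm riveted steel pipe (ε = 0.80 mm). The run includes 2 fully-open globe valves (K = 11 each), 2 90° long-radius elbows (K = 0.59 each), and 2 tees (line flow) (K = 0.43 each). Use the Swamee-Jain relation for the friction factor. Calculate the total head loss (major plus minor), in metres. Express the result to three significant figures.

V = 4Q/(πD²) = 2.639 m/s; V²/2g = 0.3550 m
Re = 1.33×10^6, ε/D = 0.00161 → f = 0.02235 (Swamee-Jain)
Major: h_f = f(L/D)·V²/2g = 0.02235·3924·0.3550 = 31.14 m
Minor: ΣK = 24.0; h_m = ΣK·V²/2g = 8.534 m
Total H_L = 31.14 + 8.534 = 39.67 m

H_L ≈ 39.7 m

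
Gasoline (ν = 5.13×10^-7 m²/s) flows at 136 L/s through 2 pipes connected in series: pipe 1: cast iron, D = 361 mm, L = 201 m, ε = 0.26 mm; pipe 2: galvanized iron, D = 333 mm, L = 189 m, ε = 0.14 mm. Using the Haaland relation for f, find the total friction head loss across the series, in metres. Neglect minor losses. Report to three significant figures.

H ≈ 2.10 m

Pipe 1: V = 1.329 m/s, Re = 9.35×10^5, ε/D = 7.20×10^-4, f = 0.01855, h_1 = f(L/D)V²/2g = 0.9295 m
Pipe 2: V = 1.562 m/s, Re = 1.01×10^6, ε/D = 4.20×10^-4, f = 0.01659, h_2 = f(L/D)V²/2g = 1.170 m
Series → Q common, losses add: H = Σh = 2.100 m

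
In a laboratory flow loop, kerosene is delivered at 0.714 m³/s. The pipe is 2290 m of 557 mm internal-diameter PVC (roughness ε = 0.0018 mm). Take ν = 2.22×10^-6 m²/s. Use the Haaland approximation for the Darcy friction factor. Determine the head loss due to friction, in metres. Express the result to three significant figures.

h_f ≈ 22.0 m

V = 4Q/(πD²) = 4·0.714/(π·0.557²) = 2.930 m/s
Re = VD/ν = 2.930·0.557/2.22×10^-6 = 7.35×10^5 → turbulent
ε/D = 0.0018/557 = 3.23×10^-6
Haaland: f = 0.01225
h_f = f(L/D)V²/(2g) = 0.01225·(2290/0.557)·2.930²/(2·9.81) = 22.05 m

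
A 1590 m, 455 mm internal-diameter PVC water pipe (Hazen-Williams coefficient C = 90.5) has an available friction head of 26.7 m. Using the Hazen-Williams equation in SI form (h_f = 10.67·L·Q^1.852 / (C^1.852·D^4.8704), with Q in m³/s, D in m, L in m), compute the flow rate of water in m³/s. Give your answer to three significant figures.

Rearranging: Q = [h_f·C^1.852·D^4.8704 / (10.67·L)]^(1/1.852)
Q = [26.7·90.5^1.852·0.455^4.8704 / (10.67·1590)]^0.540 = 0.3498 m³/s

Q ≈ 0.350 m³/s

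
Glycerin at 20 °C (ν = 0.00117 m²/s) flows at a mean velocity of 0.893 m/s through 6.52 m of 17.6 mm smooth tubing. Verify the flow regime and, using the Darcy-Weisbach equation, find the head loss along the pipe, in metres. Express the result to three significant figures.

Re = VD/ν = 0.893·0.01760/0.00117 = 13.4 → laminar (Re < 2300)
f = 64/Re = 4.764
h_f = f(L/D)V²/(2g) = 4.764·(6.52/0.01760)·0.893²/(2·9.81) = 71.74 m

h_f ≈ 71.7 m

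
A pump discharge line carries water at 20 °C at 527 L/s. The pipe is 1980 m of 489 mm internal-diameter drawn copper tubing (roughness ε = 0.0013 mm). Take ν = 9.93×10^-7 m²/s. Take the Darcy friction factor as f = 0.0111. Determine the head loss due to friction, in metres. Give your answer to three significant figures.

h_f ≈ 18.0 m

V = 4Q/(πD²) = 4·0.527/(π·0.489²) = 2.806 m/s
h_f = f(L/D)V²/(2g) = 0.01110·(1980/0.489)·2.806²/(2·9.81) = 18.04 m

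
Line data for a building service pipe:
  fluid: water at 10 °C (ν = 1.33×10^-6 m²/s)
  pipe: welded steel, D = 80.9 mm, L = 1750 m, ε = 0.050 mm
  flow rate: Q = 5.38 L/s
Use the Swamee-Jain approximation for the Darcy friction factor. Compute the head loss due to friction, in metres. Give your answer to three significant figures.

h_f ≈ 26.8 m

V = 4Q/(πD²) = 4·0.00538/(π·0.0809²) = 1.047 m/s
Re = VD/ν = 1.047·0.0809/1.33×10^-6 = 6.37×10^4 → turbulent
ε/D = 0.050/80.9 = 6.18×10^-4
Swamee-Jain: f = 0.02218
h_f = f(L/D)V²/(2g) = 0.02218·(1750/0.0809)·1.047²/(2·9.81) = 26.79 m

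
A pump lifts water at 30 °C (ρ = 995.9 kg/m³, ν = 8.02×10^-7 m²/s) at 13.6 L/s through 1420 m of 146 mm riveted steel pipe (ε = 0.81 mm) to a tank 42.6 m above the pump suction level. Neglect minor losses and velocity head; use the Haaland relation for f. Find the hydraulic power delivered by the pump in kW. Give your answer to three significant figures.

V = 4Q/(πD²) = 0.8124 m/s; Re = 1.48×10^5; ε/D = 0.00555; f = 0.03195
h_f = f(L/D)V²/2g = 10.45 m
Total head H = z + h_f = 42.6 + 10.45 = 53.05 m
P_hyd = ρgQH = 995.9·9.81·0.0136·53.05 = 7.049 kW

P_hyd ≈ 7.05 kW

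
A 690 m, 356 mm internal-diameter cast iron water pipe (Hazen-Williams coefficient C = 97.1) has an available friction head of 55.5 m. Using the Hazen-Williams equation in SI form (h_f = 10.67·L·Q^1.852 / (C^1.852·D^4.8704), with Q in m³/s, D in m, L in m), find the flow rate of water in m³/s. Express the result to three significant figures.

Rearranging: Q = [h_f·C^1.852·D^4.8704 / (10.67·L)]^(1/1.852)
Q = [55.5·97.1^1.852·0.356^4.8704 / (10.67·690)]^0.540 = 0.4586 m³/s

Q ≈ 0.459 m³/s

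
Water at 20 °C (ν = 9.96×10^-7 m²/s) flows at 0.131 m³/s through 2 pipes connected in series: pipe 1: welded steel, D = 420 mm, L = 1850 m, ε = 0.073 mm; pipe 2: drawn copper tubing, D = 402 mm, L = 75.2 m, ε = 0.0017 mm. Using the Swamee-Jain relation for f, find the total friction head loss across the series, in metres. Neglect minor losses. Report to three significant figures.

H ≈ 3.27 m

Pipe 1: V = 0.9455 m/s, Re = 3.99×10^5, ε/D = 1.74×10^-4, f = 0.01560, h_1 = f(L/D)V²/2g = 3.131 m
Pipe 2: V = 1.032 m/s, Re = 4.17×10^5, ε/D = 4.23×10^-6, f = 0.01359, h_2 = f(L/D)V²/2g = 0.1380 m
Series → Q common, losses add: H = Σh = 3.269 m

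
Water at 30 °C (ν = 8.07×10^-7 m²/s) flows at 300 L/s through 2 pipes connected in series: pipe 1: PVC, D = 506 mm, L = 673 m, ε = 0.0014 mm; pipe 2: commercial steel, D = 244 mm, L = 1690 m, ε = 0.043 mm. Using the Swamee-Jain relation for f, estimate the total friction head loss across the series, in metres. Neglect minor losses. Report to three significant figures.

H ≈ 206 m

Pipe 1: V = 1.492 m/s, Re = 9.35×10^5, ε/D = 2.77×10^-6, f = 0.01181, h_1 = f(L/D)V²/2g = 1.781 m
Pipe 2: V = 6.416 m/s, Re = 1.94×10^6, ε/D = 1.76×10^-4, f = 0.01404, h_2 = f(L/D)V²/2g = 204.0 m
Series → Q common, losses add: H = Σh = 205.7 m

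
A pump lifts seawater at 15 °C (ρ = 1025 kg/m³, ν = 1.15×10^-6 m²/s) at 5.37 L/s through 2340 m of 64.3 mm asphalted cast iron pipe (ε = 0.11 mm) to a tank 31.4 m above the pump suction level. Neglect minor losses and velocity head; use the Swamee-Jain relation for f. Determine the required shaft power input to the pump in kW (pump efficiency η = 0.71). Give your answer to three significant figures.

P_shaft ≈ 11.9 kW

V = 4Q/(πD²) = 1.654 m/s; Re = 9.25×10^4; ε/D = 0.00171; f = 0.02469
h_f = f(L/D)V²/2g = 125.2 m
Total head H = z + h_f = 31.4 + 125.2 = 156.6 m
P_hyd = ρgQH = 1025·9.81·0.00537·156.6 = 8.457 kW
P_shaft = P_hyd/η = 8.457/0.71 = 11.91 kW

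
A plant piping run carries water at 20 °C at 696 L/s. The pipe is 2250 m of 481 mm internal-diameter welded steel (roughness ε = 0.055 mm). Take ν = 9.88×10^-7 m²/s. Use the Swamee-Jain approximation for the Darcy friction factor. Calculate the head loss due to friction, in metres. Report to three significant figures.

h_f ≈ 46.1 m

V = 4Q/(πD²) = 4·0.696/(π·0.481²) = 3.830 m/s
Re = VD/ν = 3.830·0.481/9.88×10^-7 = 1.86×10^6 → turbulent
ε/D = 0.055/481 = 1.14×10^-4
Swamee-Jain: f = 0.01317
h_f = f(L/D)V²/(2g) = 0.01317·(2250/0.481)·3.830²/(2·9.81) = 46.06 m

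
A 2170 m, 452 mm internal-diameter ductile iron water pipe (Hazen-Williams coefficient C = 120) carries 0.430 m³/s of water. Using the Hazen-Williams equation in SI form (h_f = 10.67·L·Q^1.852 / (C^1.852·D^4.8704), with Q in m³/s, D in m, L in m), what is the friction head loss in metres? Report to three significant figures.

h_f ≈ 32.7 m

h_f = 10.67·2170·0.430^1.852 / (120^1.852·0.452^4.8704) = 32.72 m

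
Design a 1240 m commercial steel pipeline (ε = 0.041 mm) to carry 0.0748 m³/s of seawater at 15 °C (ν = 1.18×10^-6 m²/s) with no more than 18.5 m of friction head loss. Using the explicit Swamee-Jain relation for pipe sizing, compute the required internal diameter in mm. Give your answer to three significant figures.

D ≈ 221 mm

Swamee-Jain (Type III): D = 0.66·[ε^1.25·(LQ²/(gh_f))^4.75 + ν·Q^9.4·(L/(gh_f))^5.2]^0.04
LQ²/(gh_f) = 0.03823; L/(gh_f) = 6.833
Term 1 = ε^1.25·(…)^4.75 = 6.06×10^-13; Term 2 = ν·Q^9.4·(…)^5.2 = 6.70×10^-13
D = 0.66·(6.06×10^-13 + 6.70×10^-13)^0.04 = 0.2207 m = 221 mm
Check: V = 1.96 m/s, Re = 3.66×10^5, f = 0.01585, h_f = 17.4 m ≈ 18.5 m ✓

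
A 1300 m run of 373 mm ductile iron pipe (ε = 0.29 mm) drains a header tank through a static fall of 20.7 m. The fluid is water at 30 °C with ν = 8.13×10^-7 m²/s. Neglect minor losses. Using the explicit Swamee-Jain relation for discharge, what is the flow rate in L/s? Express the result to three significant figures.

Swamee-Jain (Type II): Q = -0.965·√(gD⁵h_f/L)·ln[ε/(3.7D) + √(3.17ν²L/(gD³h_f))]
√(gD⁵h_f/L) = √(9.81·0.373⁵·20.7/1300) = 0.03358
ε/(3.7D) = 2.10×10^-4; √(3.17ν²L/(gD³h_f)) = 1.61×10^-5
Q = -0.965·0.03358·ln(2.262×10^-4) = 0.2720 m³/s
Check: V = 2.49 m/s, Re = 1.14×10^6, f = 0.01889, h_f = 20.8 m ≈ 20.7 m ✓

Q ≈ 272 L/s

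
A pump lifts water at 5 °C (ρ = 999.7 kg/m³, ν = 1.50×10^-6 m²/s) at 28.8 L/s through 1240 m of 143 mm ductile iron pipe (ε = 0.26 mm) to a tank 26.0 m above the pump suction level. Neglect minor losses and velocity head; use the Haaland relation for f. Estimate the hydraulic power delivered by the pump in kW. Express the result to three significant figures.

P_hyd ≈ 16.9 kW

V = 4Q/(πD²) = 1.793 m/s; Re = 1.71×10^5; ε/D = 0.00182; f = 0.02385
h_f = f(L/D)V²/2g = 33.90 m
Total head H = z + h_f = 26.0 + 33.90 = 59.90 m
P_hyd = ρgQH = 999.7·9.81·0.0288·59.90 = 16.92 kW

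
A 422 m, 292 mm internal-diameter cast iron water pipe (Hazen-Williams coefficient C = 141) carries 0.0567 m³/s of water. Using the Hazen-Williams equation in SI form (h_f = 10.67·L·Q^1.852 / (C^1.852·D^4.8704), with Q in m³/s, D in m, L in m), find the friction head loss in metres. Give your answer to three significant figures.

h_f ≈ 0.930 m

h_f = 10.67·422·0.0567^1.852 / (141^1.852·0.292^4.8704) = 0.9302 m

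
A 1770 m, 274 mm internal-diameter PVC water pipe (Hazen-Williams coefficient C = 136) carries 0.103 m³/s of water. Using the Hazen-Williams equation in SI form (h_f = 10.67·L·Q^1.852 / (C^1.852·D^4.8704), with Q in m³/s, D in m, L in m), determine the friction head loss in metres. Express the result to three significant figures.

h_f ≈ 17.2 m

h_f = 10.67·1770·0.103^1.852 / (136^1.852·0.274^4.8704) = 17.18 m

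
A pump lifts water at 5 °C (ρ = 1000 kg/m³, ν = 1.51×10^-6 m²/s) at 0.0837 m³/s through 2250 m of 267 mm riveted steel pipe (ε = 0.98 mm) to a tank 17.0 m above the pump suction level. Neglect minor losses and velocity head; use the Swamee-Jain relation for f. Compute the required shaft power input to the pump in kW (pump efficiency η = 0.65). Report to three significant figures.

V = 4Q/(πD²) = 1.495 m/s; Re = 2.64×10^5; ε/D = 0.00367; f = 0.02831
h_f = f(L/D)V²/2g = 27.18 m
Total head H = z + h_f = 17.0 + 27.18 = 44.18 m
P_hyd = ρgQH = 1000·9.81·0.0837·44.18 = 36.27 kW
P_shaft = P_hyd/η = 36.27/0.65 = 55.80 kW

P_shaft ≈ 55.8 kW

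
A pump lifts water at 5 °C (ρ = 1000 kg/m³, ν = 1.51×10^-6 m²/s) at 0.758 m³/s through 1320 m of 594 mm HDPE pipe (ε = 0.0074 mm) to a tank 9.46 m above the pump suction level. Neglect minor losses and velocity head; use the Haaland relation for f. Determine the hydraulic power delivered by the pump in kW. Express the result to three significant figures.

P_hyd ≈ 144 kW

V = 4Q/(πD²) = 2.735 m/s; Re = 1.08×10^6; ε/D = 1.25×10^-5; f = 0.01169
h_f = f(L/D)V²/2g = 9.902 m
Total head H = z + h_f = 9.46 + 9.902 = 19.36 m
P_hyd = ρgQH = 1000·9.81·0.758·19.36 = 144.0 kW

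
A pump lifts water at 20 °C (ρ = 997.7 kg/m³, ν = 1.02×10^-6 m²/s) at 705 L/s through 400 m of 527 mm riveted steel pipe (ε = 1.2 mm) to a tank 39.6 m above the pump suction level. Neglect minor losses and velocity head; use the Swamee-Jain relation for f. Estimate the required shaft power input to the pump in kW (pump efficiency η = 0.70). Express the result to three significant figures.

V = 4Q/(πD²) = 3.232 m/s; Re = 1.67×10^6; ε/D = 0.00228; f = 0.02440
h_f = f(L/D)V²/2g = 9.861 m
Total head H = z + h_f = 39.6 + 9.861 = 49.46 m
P_hyd = ρgQH = 997.7·9.81·0.705·49.46 = 341.3 kW
P_shaft = P_hyd/η = 341.3/0.70 = 487.6 kW

P_shaft ≈ 488 kW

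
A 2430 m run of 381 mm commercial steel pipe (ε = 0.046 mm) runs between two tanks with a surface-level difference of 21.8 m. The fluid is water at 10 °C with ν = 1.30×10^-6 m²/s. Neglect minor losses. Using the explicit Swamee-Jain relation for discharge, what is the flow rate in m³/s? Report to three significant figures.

Q ≈ 0.247 m³/s

Swamee-Jain (Type II): Q = -0.965·√(gD⁵h_f/L)·ln[ε/(3.7D) + √(3.17ν²L/(gD³h_f))]
√(gD⁵h_f/L) = √(9.81·0.381⁵·21.8/2430) = 0.02658
ε/(3.7D) = 3.26×10^-5; √(3.17ν²L/(gD³h_f)) = 3.32×10^-5
Q = -0.965·0.02658·ln(6.581×10^-5) = 0.2470 m³/s
Check: V = 2.17 m/s, Re = 6.35×10^5, f = 0.01435, h_f = 21.9 m ≈ 21.8 m ✓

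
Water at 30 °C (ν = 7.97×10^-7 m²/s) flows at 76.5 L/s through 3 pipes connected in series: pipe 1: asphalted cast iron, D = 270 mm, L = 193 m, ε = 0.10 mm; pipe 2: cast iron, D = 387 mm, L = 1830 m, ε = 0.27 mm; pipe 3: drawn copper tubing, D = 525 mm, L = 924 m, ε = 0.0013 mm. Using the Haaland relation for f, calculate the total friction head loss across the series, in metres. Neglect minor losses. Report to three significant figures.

Pipe 1: V = 1.336 m/s, Re = 4.53×10^5, ε/D = 3.70×10^-4, f = 0.01679, h_1 = f(L/D)V²/2g = 1.092 m
Pipe 2: V = 0.6504 m/s, Re = 3.16×10^5, ε/D = 6.98×10^-4, f = 0.01909, h_2 = f(L/D)V²/2g = 1.946 m
Pipe 3: V = 0.3534 m/s, Re = 2.33×10^5, ε/D = 2.48×10^-6, f = 0.01507, h_3 = f(L/D)V²/2g = 0.1688 m
Series → Q common, losses add: H = Σh = 3.207 m

H ≈ 3.21 m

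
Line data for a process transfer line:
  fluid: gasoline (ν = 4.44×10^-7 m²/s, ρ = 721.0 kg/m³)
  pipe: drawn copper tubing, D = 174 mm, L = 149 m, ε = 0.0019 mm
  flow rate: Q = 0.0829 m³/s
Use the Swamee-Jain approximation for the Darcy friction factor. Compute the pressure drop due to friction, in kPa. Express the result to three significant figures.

Δp ≈ 42.6 kPa

V = 4Q/(πD²) = 4·0.0829/(π·0.174²) = 3.486 m/s
Re = VD/ν = 3.486·0.174/4.44×10^-7 = 1.37×10^6 → turbulent
ε/D = 0.0019/174 = 1.09×10^-5
Swamee-Jain: f = 0.01134
h_f = f(L/D)V²/(2g) = 0.01134·(149/0.174)·3.486²/(2·9.81) = 6.018 m
Δp = ρg·h_f = 721.0·9.81·6.018 = 42.56 kPa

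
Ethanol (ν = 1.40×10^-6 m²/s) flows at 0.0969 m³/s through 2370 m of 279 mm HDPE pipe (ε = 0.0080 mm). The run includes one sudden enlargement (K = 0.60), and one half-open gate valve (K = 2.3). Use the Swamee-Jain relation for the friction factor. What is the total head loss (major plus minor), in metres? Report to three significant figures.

V = 4Q/(πD²) = 1.585 m/s; V²/2g = 0.1280 m
Re = 3.16×10^5, ε/D = 2.87×10^-5 → f = 0.01458 (Swamee-Jain)
Major: h_f = f(L/D)·V²/2g = 0.01458·8495·0.1280 = 15.85 m
Minor: ΣK = 2.90; h_m = ΣK·V²/2g = 0.3713 m
Total H_L = 15.85 + 0.3713 = 16.23 m

H_L ≈ 16.2 m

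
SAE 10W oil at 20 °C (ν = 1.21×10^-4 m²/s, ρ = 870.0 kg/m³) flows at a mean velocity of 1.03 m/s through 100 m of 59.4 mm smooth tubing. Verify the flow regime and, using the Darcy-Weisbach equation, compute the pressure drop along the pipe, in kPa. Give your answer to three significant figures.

Δp ≈ 98.3 kPa

Re = VD/ν = 1.03·0.05940/1.21×10^-4 = 506 → laminar (Re < 2300)
f = 64/Re = 0.1266
h_f = f(L/D)V²/(2g) = 0.1266·(100/0.05940)·1.03²/(2·9.81) = 11.52 m
Δp = ρg·h_f = 870.0·9.81·11.52 = 98.34 kPa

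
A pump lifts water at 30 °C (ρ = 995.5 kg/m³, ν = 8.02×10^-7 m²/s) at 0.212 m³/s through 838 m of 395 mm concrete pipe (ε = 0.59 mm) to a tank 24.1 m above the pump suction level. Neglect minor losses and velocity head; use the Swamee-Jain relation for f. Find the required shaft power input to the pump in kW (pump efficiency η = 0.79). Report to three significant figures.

V = 4Q/(πD²) = 1.730 m/s; Re = 8.52×10^5; ε/D = 0.00149; f = 0.02206
h_f = f(L/D)V²/2g = 7.139 m
Total head H = z + h_f = 24.1 + 7.139 = 31.24 m
P_hyd = ρgQH = 995.5·9.81·0.212·31.24 = 64.68 kW
P_shaft = P_hyd/η = 64.68/0.79 = 81.87 kW

P_shaft ≈ 81.9 kW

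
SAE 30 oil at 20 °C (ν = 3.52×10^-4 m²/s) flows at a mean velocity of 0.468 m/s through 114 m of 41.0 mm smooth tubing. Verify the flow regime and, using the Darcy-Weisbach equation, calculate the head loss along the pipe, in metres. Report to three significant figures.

h_f ≈ 36.4 m

Re = VD/ν = 0.468·0.04100/3.52×10^-4 = 54.5 → laminar (Re < 2300)
f = 64/Re = 1.174
h_f = f(L/D)V²/(2g) = 1.174·(114/0.04100)·0.468²/(2·9.81) = 36.44 m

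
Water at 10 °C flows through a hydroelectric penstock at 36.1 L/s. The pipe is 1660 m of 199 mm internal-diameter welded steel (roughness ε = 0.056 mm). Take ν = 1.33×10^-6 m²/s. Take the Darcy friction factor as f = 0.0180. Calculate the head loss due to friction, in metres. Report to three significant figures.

V = 4Q/(πD²) = 4·0.0361/(π·0.199²) = 1.161 m/s
h_f = f(L/D)V²/(2g) = 0.01800·(1660/0.199)·1.161²/(2·9.81) = 10.31 m

h_f ≈ 10.3 m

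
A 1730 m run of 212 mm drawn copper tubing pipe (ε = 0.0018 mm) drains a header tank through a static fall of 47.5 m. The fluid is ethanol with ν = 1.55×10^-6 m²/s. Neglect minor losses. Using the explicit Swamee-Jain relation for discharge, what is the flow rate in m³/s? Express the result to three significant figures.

Q ≈ 0.101 m³/s

Swamee-Jain (Type II): Q = -0.965·√(gD⁵h_f/L)·ln[ε/(3.7D) + √(3.17ν²L/(gD³h_f))]
√(gD⁵h_f/L) = √(9.81·0.212⁵·47.5/1730) = 0.01074
ε/(3.7D) = 2.29×10^-6; √(3.17ν²L/(gD³h_f)) = 5.45×10^-5
Q = -0.965·0.01074·ln(5.677×10^-5) = 0.1013 m³/s
Check: V = 2.87 m/s, Re = 3.93×10^5, f = 0.01379, h_f = 47.3 m ≈ 47.5 m ✓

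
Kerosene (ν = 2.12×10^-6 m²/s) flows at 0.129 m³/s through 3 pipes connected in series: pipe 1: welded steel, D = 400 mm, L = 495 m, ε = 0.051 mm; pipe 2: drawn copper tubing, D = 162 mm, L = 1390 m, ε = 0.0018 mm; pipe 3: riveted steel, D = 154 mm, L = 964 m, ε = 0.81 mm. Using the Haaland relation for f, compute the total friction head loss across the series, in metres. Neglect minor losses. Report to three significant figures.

H ≈ 704 m

Pipe 1: V = 1.027 m/s, Re = 1.94×10^5, ε/D = 1.27×10^-4, f = 0.01646, h_1 = f(L/D)V²/2g = 1.094 m
Pipe 2: V = 6.258 m/s, Re = 4.78×10^5, ε/D = 1.11×10^-5, f = 0.01329, h_2 = f(L/D)V²/2g = 227.7 m
Pipe 3: V = 6.926 m/s, Re = 5.03×10^5, ε/D = 0.00526, f = 0.03107, h_3 = f(L/D)V²/2g = 475.4 m
Series → Q common, losses add: H = Σh = 704.2 m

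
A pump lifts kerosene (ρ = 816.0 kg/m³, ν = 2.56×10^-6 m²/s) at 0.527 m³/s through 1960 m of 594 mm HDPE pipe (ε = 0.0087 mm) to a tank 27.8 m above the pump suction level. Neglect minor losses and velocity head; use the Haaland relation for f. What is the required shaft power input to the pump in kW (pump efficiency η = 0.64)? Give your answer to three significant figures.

P_shaft ≈ 237 kW

V = 4Q/(πD²) = 1.902 m/s; Re = 4.41×10^5; ε/D = 1.46×10^-5; f = 0.01352
h_f = f(L/D)V²/2g = 8.220 m
Total head H = z + h_f = 27.8 + 8.220 = 36.02 m
P_hyd = ρgQH = 816.0·9.81·0.527·36.02 = 152.0 kW
P_shaft = P_hyd/η = 152.0/0.64 = 237.4 kW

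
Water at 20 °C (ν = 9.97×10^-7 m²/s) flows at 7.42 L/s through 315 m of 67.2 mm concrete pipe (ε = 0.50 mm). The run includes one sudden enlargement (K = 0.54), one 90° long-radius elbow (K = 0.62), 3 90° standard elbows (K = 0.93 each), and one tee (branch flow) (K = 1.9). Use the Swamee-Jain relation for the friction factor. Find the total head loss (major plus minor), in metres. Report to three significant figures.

H_L ≈ 38.0 m

V = 4Q/(πD²) = 2.092 m/s; V²/2g = 0.2231 m
Re = 1.41×10^5, ε/D = 0.00744 → f = 0.03510 (Swamee-Jain)
Major: h_f = f(L/D)·V²/2g = 0.03510·4687·0.2231 = 36.70 m
Minor: ΣK = 5.85; h_m = ΣK·V²/2g = 1.305 m
Total H_L = 36.70 + 1.305 = 38.01 m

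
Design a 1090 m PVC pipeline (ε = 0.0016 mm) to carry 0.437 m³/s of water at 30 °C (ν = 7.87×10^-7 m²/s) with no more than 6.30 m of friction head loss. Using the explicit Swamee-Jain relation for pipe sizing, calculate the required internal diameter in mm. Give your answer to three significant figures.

D ≈ 501 mm

Swamee-Jain (Type III): D = 0.66·[ε^1.25·(LQ²/(gh_f))^4.75 + ν·Q^9.4·(L/(gh_f))^5.2]^0.04
LQ²/(gh_f) = 3.368; L/(gh_f) = 17.64
Term 1 = ε^1.25·(…)^4.75 = 1.82×10^-5; Term 2 = ν·Q^9.4·(…)^5.2 = 9.95×10^-4
D = 0.66·(1.82×10^-5 + 9.95×10^-4)^0.04 = 0.5009 m = 501 mm
Check: V = 2.22 m/s, Re = 1.41×10^6, f = 0.01106, h_f = 6.03 m ≈ 6.30 m ✓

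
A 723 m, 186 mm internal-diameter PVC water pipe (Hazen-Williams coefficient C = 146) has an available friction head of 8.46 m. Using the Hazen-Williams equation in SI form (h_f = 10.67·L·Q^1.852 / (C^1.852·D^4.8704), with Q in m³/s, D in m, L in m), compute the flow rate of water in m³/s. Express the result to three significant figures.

Q ≈ 0.0442 m³/s

Rearranging: Q = [h_f·C^1.852·D^4.8704 / (10.67·L)]^(1/1.852)
Q = [8.46·146^1.852·0.186^4.8704 / (10.67·723)]^0.540 = 0.04417 m³/s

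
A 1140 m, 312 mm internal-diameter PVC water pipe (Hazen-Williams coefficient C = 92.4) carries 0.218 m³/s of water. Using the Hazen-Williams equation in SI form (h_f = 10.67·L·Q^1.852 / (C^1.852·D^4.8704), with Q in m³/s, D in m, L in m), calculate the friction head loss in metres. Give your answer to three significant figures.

h_f = 10.67·1140·0.218^1.852 / (92.4^1.852·0.312^4.8704) = 48.21 m

h_f ≈ 48.2 m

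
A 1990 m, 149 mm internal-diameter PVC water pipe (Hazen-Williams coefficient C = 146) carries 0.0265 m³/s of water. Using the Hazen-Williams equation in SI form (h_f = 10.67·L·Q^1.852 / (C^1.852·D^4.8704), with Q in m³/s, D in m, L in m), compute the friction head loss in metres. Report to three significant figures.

h_f ≈ 26.6 m

h_f = 10.67·1990·0.0265^1.852 / (146^1.852·0.149^4.8704) = 26.63 m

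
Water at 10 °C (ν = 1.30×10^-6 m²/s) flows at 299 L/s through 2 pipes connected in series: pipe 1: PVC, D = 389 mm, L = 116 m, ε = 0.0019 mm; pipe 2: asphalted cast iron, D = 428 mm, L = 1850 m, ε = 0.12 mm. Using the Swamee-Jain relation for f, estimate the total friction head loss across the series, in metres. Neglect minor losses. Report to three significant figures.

H ≈ 16.3 m

Pipe 1: V = 2.516 m/s, Re = 7.53×10^5, ε/D = 4.88×10^-6, f = 0.01229, h_1 = f(L/D)V²/2g = 1.182 m
Pipe 2: V = 2.078 m/s, Re = 6.84×10^5, ε/D = 2.80×10^-4, f = 0.01589, h_2 = f(L/D)V²/2g = 15.12 m
Series → Q common, losses add: H = Σh = 16.30 m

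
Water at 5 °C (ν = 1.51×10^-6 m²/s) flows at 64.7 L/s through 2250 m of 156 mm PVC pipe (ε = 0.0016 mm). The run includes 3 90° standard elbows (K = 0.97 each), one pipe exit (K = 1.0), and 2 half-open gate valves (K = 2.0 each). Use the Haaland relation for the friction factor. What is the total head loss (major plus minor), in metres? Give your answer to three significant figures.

H_L ≈ 123 m

V = 4Q/(πD²) = 3.385 m/s; V²/2g = 0.5840 m
Re = 3.50×10^5, ε/D = 1.03×10^-5 → f = 0.01403 (Haaland)
Major: h_f = f(L/D)·V²/2g = 0.01403·14423·0.5840 = 118.2 m
Minor: ΣK = 7.91; h_m = ΣK·V²/2g = 4.620 m
Total H_L = 118.2 + 4.620 = 122.8 m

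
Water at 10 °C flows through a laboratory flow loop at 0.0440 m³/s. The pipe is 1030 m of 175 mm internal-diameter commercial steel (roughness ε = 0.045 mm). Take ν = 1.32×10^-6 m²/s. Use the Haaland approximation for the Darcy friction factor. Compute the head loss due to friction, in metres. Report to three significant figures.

V = 4Q/(πD²) = 4·0.0440/(π·0.175²) = 1.829 m/s
Re = VD/ν = 1.829·0.175/1.32×10^-6 = 2.43×10^5 → turbulent
ε/D = 0.045/175 = 2.57×10^-4
Haaland: f = 0.01686
h_f = f(L/D)V²/(2g) = 0.01686·(1030/0.175)·1.829²/(2·9.81) = 16.93 m

h_f ≈ 16.9 m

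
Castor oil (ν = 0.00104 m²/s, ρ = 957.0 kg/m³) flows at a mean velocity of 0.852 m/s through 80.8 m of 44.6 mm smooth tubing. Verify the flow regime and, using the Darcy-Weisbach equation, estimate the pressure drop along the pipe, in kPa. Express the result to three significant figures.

Δp ≈ 1100 kPa

Re = VD/ν = 0.852·0.04460/0.00104 = 36.5 → laminar (Re < 2300)
f = 64/Re = 1.752
h_f = f(L/D)V²/(2g) = 1.752·(80.8/0.04460)·0.852²/(2·9.81) = 117.4 m
Δp = ρg·h_f = 957.0·9.81·117.4 = 1102 kPa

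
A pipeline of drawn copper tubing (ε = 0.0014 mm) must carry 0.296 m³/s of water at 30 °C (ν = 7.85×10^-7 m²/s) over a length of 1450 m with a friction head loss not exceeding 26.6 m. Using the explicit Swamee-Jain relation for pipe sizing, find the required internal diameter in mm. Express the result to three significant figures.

D ≈ 340 mm

Swamee-Jain (Type III): D = 0.66·[ε^1.25·(LQ²/(gh_f))^4.75 + ν·Q^9.4·(L/(gh_f))^5.2]^0.04
LQ²/(gh_f) = 0.4869; L/(gh_f) = 5.557
Term 1 = ε^1.25·(…)^4.75 = 1.58×10^-9; Term 2 = ν·Q^9.4·(…)^5.2 = 6.28×10^-8
D = 0.66·(1.58×10^-9 + 6.28×10^-8)^0.04 = 0.3403 m = 340 mm
Check: V = 3.25 m/s, Re = 1.41×10^6, f = 0.01109, h_f = 25.5 m ≈ 26.6 m ✓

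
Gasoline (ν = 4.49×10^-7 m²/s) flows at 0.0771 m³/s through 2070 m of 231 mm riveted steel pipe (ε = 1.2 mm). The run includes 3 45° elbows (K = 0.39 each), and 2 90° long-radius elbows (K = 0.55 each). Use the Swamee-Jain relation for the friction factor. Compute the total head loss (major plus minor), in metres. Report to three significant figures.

V = 4Q/(πD²) = 1.840 m/s; V²/2g = 0.1725 m
Re = 9.46×10^5, ε/D = 0.00519 → f = 0.03088 (Swamee-Jain)
Major: h_f = f(L/D)·V²/2g = 0.03088·8961·0.1725 = 47.73 m
Minor: ΣK = 2.27; h_m = ΣK·V²/2g = 0.3916 m
Total H_L = 47.73 + 0.3916 = 48.13 m

H_L ≈ 48.1 m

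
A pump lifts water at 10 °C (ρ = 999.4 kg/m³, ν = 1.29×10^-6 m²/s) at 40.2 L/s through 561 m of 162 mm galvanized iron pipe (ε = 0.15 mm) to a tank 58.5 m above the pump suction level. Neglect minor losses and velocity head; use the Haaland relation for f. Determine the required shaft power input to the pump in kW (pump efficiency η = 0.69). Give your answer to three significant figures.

V = 4Q/(πD²) = 1.950 m/s; Re = 2.45×10^5; ε/D = 9.26×10^-4; f = 0.02039
h_f = f(L/D)V²/2g = 13.69 m
Total head H = z + h_f = 58.5 + 13.69 = 72.19 m
P_hyd = ρgQH = 999.4·9.81·0.0402·72.19 = 28.45 kW
P_shaft = P_hyd/η = 28.45/0.69 = 41.23 kW

P_shaft ≈ 41.2 kW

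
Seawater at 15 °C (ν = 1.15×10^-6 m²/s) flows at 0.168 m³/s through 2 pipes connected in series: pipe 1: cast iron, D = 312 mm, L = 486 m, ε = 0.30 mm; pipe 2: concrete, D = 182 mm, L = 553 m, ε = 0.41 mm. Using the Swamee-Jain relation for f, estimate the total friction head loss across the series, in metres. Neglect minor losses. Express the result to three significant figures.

Pipe 1: V = 2.197 m/s, Re = 5.96×10^5, ε/D = 9.62×10^-4, f = 0.02008, h_1 = f(L/D)V²/2g = 7.699 m
Pipe 2: V = 6.458 m/s, Re = 1.02×10^6, ε/D = 0.00225, f = 0.02442, h_2 = f(L/D)V²/2g = 157.7 m
Series → Q common, losses add: H = Σh = 165.4 m

H ≈ 165 m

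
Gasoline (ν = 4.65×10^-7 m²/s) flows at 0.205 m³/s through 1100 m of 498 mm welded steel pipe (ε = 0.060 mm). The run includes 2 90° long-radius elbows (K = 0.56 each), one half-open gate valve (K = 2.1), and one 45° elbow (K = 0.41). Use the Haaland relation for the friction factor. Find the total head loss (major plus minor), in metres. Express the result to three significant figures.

V = 4Q/(πD²) = 1.052 m/s; V²/2g = 0.05646 m
Re = 1.13×10^6, ε/D = 1.20×10^-4 → f = 0.01350 (Haaland)
Major: h_f = f(L/D)·V²/2g = 0.01350·2209·0.05646 = 1.684 m
Minor: ΣK = 3.63; h_m = ΣK·V²/2g = 0.2049 m
Total H_L = 1.684 + 0.2049 = 1.889 m

H_L ≈ 1.89 m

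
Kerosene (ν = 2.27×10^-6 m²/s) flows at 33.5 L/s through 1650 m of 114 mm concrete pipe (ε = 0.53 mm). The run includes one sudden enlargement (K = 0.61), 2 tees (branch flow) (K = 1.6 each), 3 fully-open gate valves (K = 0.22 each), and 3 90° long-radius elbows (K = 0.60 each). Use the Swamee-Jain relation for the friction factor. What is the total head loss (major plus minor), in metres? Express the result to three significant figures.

H_L ≈ 246 m

V = 4Q/(πD²) = 3.282 m/s; V²/2g = 0.5490 m
Re = 1.65×10^5, ε/D = 0.00465 → f = 0.03051 (Swamee-Jain)
Major: h_f = f(L/D)·V²/2g = 0.03051·14474·0.5490 = 242.4 m
Minor: ΣK = 6.27; h_m = ΣK·V²/2g = 3.442 m
Total H_L = 242.4 + 3.442 = 245.9 m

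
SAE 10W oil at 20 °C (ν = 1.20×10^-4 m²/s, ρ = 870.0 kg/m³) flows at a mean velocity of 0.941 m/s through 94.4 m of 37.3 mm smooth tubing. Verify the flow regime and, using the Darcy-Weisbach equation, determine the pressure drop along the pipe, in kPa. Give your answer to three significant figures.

Δp ≈ 213 kPa

Re = VD/ν = 0.941·0.03730/1.20×10^-4 = 292 → laminar (Re < 2300)
f = 64/Re = 0.2188
h_f = f(L/D)V²/(2g) = 0.2188·(94.4/0.03730)·0.941²/(2·9.81) = 24.99 m
Δp = ρg·h_f = 870.0·9.81·24.99 = 213.3 kPa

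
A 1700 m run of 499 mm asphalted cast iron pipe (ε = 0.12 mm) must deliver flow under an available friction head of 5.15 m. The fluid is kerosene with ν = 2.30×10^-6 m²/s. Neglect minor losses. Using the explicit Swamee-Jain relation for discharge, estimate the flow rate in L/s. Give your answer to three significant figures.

Swamee-Jain (Type II): Q = -0.965·√(gD⁵h_f/L)·ln[ε/(3.7D) + √(3.17ν²L/(gD³h_f))]
√(gD⁵h_f/L) = √(9.81·0.499⁵·5.15/1700) = 0.03032
ε/(3.7D) = 6.50×10^-5; √(3.17ν²L/(gD³h_f)) = 6.74×10^-5
Q = -0.965·0.03032·ln(1.324×10^-4) = 0.2613 m³/s
Check: V = 1.34 m/s, Re = 2.90×10^5, f = 0.01669, h_f = 5.17 m ≈ 5.15 m ✓

Q ≈ 261 L/s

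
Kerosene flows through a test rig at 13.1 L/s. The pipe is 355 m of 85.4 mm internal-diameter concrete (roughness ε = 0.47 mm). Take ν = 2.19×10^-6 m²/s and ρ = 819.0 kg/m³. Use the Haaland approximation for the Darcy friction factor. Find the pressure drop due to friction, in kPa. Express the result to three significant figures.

Δp ≈ 287 kPa

V = 4Q/(πD²) = 4·0.0131/(π·0.0854²) = 2.287 m/s
Re = VD/ν = 2.287·0.0854/2.19×10^-6 = 8.92×10^4 → turbulent
ε/D = 0.47/85.4 = 0.00550
Haaland: f = 0.03223
h_f = f(L/D)V²/(2g) = 0.03223·(355/0.0854)·2.287²/(2·9.81) = 35.71 m
Δp = ρg·h_f = 819.0·9.81·35.71 = 286.9 kPa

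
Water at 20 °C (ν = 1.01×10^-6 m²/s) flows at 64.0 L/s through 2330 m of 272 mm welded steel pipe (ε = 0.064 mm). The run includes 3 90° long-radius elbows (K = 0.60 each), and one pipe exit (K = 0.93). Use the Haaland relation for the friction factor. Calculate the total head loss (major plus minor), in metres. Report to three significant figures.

H_L ≈ 8.83 m

V = 4Q/(πD²) = 1.101 m/s; V²/2g = 0.06183 m
Re = 2.97×10^5, ε/D = 2.35×10^-4 → f = 0.01635 (Haaland)
Major: h_f = f(L/D)·V²/2g = 0.01635·8566·0.06183 = 8.661 m
Minor: ΣK = 2.73; h_m = ΣK·V²/2g = 0.1688 m
Total H_L = 8.661 + 0.1688 = 8.829 m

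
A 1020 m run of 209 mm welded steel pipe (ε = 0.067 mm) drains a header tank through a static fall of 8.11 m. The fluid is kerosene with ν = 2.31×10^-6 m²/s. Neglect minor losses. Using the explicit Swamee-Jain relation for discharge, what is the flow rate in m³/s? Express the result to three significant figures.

Q ≈ 0.0448 m³/s

Swamee-Jain (Type II): Q = -0.965·√(gD⁵h_f/L)·ln[ε/(3.7D) + √(3.17ν²L/(gD³h_f))]
√(gD⁵h_f/L) = √(9.81·0.209⁵·8.11/1020) = 0.005577
ε/(3.7D) = 8.66×10^-5; √(3.17ν²L/(gD³h_f)) = 1.54×10^-4
Q = -0.965·0.005577·ln(2.408×10^-4) = 0.04484 m³/s
Check: V = 1.31 m/s, Re = 1.18×10^5, f = 0.01913, h_f = 8.13 m ≈ 8.11 m ✓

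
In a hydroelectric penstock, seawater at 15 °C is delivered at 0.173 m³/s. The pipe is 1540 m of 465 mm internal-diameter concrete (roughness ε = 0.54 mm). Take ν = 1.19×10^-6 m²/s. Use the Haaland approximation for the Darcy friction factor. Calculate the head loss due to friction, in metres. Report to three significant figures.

V = 4Q/(πD²) = 4·0.173/(π·0.465²) = 1.019 m/s
Re = VD/ν = 1.019·0.465/1.19×10^-6 = 3.98×10^5 → turbulent
ε/D = 0.54/465 = 0.00116
Haaland: f = 0.02100
h_f = f(L/D)V²/(2g) = 0.02100·(1540/0.465)·1.019²/(2·9.81) = 3.678 m

h_f ≈ 3.68 m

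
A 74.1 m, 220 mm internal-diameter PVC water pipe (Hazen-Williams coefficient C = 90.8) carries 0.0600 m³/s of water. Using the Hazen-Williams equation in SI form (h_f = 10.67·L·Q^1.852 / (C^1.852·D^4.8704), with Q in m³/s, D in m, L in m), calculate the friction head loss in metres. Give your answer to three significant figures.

h_f ≈ 1.63 m

h_f = 10.67·74.1·0.0600^1.852 / (90.8^1.852·0.220^4.8704) = 1.627 m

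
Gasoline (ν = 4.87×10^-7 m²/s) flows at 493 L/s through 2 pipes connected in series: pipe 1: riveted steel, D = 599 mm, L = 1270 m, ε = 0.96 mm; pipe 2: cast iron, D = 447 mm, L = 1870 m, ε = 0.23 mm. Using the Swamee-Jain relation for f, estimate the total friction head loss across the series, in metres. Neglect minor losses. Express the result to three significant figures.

Pipe 1: V = 1.749 m/s, Re = 2.15×10^6, ε/D = 0.00160, f = 0.02225, h_1 = f(L/D)V²/2g = 7.359 m
Pipe 2: V = 3.142 m/s, Re = 2.88×10^6, ε/D = 5.15×10^-4, f = 0.01704, h_2 = f(L/D)V²/2g = 35.86 m
Series → Q common, losses add: H = Σh = 43.22 m

H ≈ 43.2 m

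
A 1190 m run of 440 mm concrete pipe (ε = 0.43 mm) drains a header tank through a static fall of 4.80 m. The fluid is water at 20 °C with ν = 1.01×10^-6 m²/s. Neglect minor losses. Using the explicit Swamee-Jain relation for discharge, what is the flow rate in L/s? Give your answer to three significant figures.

Q ≈ 200 L/s

Swamee-Jain (Type II): Q = -0.965·√(gD⁵h_f/L)·ln[ε/(3.7D) + √(3.17ν²L/(gD³h_f))]
√(gD⁵h_f/L) = √(9.81·0.440⁵·4.80/1190) = 0.02555
ε/(3.7D) = 2.64×10^-4; √(3.17ν²L/(gD³h_f)) = 3.10×10^-5
Q = -0.965·0.02555·ln(2.951×10^-4) = 0.2004 m³/s
Check: V = 1.32 m/s, Re = 5.74×10^5, f = 0.02017, h_f = 4.83 m ≈ 4.80 m ✓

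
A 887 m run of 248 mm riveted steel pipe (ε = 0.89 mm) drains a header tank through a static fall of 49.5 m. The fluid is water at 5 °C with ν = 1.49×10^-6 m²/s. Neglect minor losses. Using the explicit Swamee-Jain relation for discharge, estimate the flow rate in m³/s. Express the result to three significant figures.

Q ≈ 0.151 m³/s

Swamee-Jain (Type II): Q = -0.965·√(gD⁵h_f/L)·ln[ε/(3.7D) + √(3.17ν²L/(gD³h_f))]
√(gD⁵h_f/L) = √(9.81·0.248⁵·49.5/887) = 0.02266
ε/(3.7D) = 9.70×10^-4; √(3.17ν²L/(gD³h_f)) = 2.90×10^-5
Q = -0.965·0.02266·ln(9.990×10^-4) = 0.1511 m³/s
Check: V = 3.13 m/s, Re = 5.21×10^5, f = 0.02787, h_f = 49.7 m ≈ 49.5 m ✓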